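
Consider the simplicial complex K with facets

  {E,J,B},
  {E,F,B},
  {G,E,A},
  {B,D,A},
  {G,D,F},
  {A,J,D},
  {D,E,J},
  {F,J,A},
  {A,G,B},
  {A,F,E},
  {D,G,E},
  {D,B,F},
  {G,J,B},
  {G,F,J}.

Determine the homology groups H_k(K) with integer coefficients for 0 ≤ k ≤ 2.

H_0 ≅ Z,  H_1 ≅ Z^2,  H_2 ≅ Z.

Fix the vertex order A < B < D < E < F < G < J and write every simplex with vertices in increasing order. Then dim K = 2 and the simplices of K are:

  0-simplices (7): A, B, D, E, F, G, J
  1-simplices (21): AB, AD, AE, AF, AG, AJ, BD, BE, BF, BG, BJ, DE, DF, DG, DJ, EF, EG, EJ, FG, FJ, GJ
  2-simplices (14): ABD, ABG, ADJ, AEF, AEG, AFJ, BDF, BEF, BEJ, BGJ, DEG, DEJ, DFG, FGJ

giving chain groups C_0 ≅ Z^7, C_1 ≅ Z^21, C_2 ≅ Z^14.

The boundary map ∂_1: C_1 → C_0 sends each edge [p,q] (with p < q) to q − p. For instance
  ∂EJ = J − E.
As a 7×21 matrix over Z this has rank 6, with invariant factors (1,1,1,1,1,1).

∂_2: C_2 → C_1 maps a triangle to the signed sum of its edges. For instance
  ∂BEF = EF − BF + BE,
  ∂DEJ = EJ − DJ + DE.
As a 21×14 matrix over Z this has rank 13, with invariant factors (1,1,1,1,1,1,1,1,1,1,1,1,1).

From H_k ≅ ker(∂_k) / im(∂_{k+1}) we obtain:

  H_0: rank C_0 − rank ∂_1 = 7 − 6 = 1, and the invariant factors of ∂_1 are all 1, so H_0 = Z.
  H_1: rank ker ∂_1 − rank ∂_2 = (21 − 6) − 13 = 2, and the invariant factors of ∂_2 are all 1, so H_1 = Z^2.
  H_2: rank ker ∂_2 − rank ∂_3 = (14 − 13) − 0 = 1, and there is no ∂_3, so H_2 = Z.

As a check, the Euler characteristic is 7 − 21 + 14 = 0, which agrees with 1 − 2 + 1 = 0.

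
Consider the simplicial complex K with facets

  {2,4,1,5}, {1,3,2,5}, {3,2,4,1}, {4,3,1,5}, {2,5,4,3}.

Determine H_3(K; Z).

H_3 ≅ Z.

Take the total order 1 < 2 < 3 < 4 < 5 on the vertex set. Then K (dimension 3) consists of the simplices:

  0-simplices (5): [1], [2], [3], [4], [5]
  1-simplices (10): [1,2], [1,3], [1,4], [1,5], [2,3], [2,4], [2,5], [3,4], [3,5], [4,5]
  2-simplices (10): [1,2,3], [1,2,4], [1,2,5], [1,3,4], [1,3,5], [1,4,5], [2,3,4], [2,3,5], [2,4,5], [3,4,5]
  3-simplices (5): [1,2,3,4], [1,2,3,5], [1,2,4,5], [1,3,4,5], [2,3,4,5]

so the chain groups are C_0 ≅ Z^5, C_1 ≅ Z^10, C_2 ≅ Z^10, C_3 ≅ Z^5.

Boundary ∂_1: C_1 → C_0 maps an edge to its endpoints' difference, ∂[p,q] = q − p.
The 5×10 boundary matrix has rank 4 and Smith normal form diag(1,1,1,1).

Boundary ∂_2: C_2 → C_1 sends each 2-simplex [p,q,r] to [q,r] − [p,r] + [p,q]. For instance
  ∂[2,3,5] = [3,5] − [2,5] + [2,3],
  ∂[1,3,5] = [3,5] − [1,5] + [1,3].
The resulting 10×10 matrix has rank 6, and its Smith normal form has invariant factors (1,1,1,1,1,1).

The boundary map ∂_3: C_3 → C_2 sends each 3-simplex σ to the alternating sum Σ_i (−1)^i (σ with its i-th vertex removed). For instance
  ∂[1,2,4,5] = [2,4,5] − [1,4,5] + [1,2,5] − [1,2,4],
  ∂[2,3,4,5] = [3,4,5] − [2,4,5] + [2,3,5] − [2,3,4].
The 10×5 boundary matrix has rank 4 and Smith normal form diag(1,1,1,1).

Computing H_k = (kernel of ∂_k) / (image of ∂_{k+1}):

  H_3: rank ker ∂_3 − rank ∂_4 = (5 − 4) − 0 = 1, and there is no ∂_4, so H_3 ≅ Z.

(K is a triangulation of the 3-sphere S^3.)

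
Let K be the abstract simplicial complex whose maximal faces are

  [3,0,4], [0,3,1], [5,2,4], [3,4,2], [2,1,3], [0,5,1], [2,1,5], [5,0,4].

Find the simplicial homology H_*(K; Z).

Order the vertices as 0 < 1 < 2 < 3 < 4 < 5. Listing each simplex with vertices in this order, K has dimension 2 with simplices:

  0-simplices (6): [0], [1], [2], [3], [4], [5]
  1-simplices (12): [0,1], [0,3], [0,4], [0,5], [1,2], [1,3], [1,5], [2,3], [2,4], [2,5], [3,4], [4,5]
  2-simplices (8): [0,1,3], [0,1,5], [0,3,4], [0,4,5], [1,2,3], [1,2,5], [2,3,4], [2,4,5]

so the chain groups are C_0 ≅ Z^6, C_1 ≅ Z^12, C_2 ≅ Z^8.

The boundary map ∂_1: C_1 → C_0 sends each edge [p,q] (with p < q) to q − p.
The 6×12 boundary matrix has rank 5 and Smith normal form diag(1,1,1,1,1).

∂_2: C_2 → C_1 maps a triangle to the signed sum of its edges. For instance
  ∂[0,4,5] = [4,5] − [0,5] + [0,4],
  ∂[1,2,3] = [2,3] − [1,3] + [1,2].
The 12×8 boundary matrix has rank 7 and Smith normal form diag(1,1,1,1,1,1,1).

Now H_k = ker ∂_k / im ∂_{k+1}, so:

  H_0: rank C_0 − rank ∂_1 = 6 − 5 = 1, and the invariant factors of ∂_1 are all 1, so H_0 ≅ Z.
  H_1: rank ker ∂_1 − rank ∂_2 = (12 − 5) − 7 = 0, and the invariant factors of ∂_2 are all 1, so H_1 ≅ 0.
  H_2: rank ker ∂_2 − rank ∂_3 = (8 − 7) − 0 = 1, and there is no ∂_3, so H_2 ≅ Z.

H_0 = Z,  H_1 = 0,  H_2 = Z.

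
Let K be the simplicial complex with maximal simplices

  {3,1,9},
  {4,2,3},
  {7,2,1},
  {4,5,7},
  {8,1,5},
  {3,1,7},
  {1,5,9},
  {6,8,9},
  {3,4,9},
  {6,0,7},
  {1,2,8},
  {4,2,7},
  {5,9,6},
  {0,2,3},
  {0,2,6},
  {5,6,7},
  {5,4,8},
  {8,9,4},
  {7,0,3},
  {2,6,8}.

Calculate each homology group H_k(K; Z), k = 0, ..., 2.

H_0 = Z,  H_1 = Z ⊕ Z_2,  H_2 = 0.

Take the total order 0 < 1 < 2 < 3 < 4 < 5 < 6 < 7 < 8 < 9 on the vertex set. Then K (dimension 2) consists of the simplices:

  0-simplices (10): [0], [1], [2], [3], [4], [5], [6], [7], [8], [9]
  1-simplices (30): (30 of them)
  2-simplices (20): (20 of them)

so the chain groups are C_0 ≅ Z^10, C_1 ≅ Z^30, C_2 ≅ Z^20.

∂_1: C_1 → C_0 is given by ∂[p,q] = [q] − [p]. For instance
  ∂[5,6] = [6] − [5].
The 10×30 boundary matrix has rank 9 and Smith normal form diag(1,1,1,1,1,1,1,1,1).

Boundary ∂_2: C_2 → C_1 maps a triangle to the signed sum of its edges. For instance
  ∂[1,5,8] = [5,8] − [1,8] + [1,5],
  ∂[1,2,7] = [2,7] − [1,7] + [1,2].
The 30×20 boundary matrix has rank 20 and Smith normal form diag(1,1,1,1,1,1,1,1,1,1,1,1,1,1,1,1,1,1,1,2).

Now H_k = ker ∂_k / im ∂_{k+1}, so:

  H_0: rank C_0 − rank ∂_1 = 10 − 9 = 1, and the invariant factors of ∂_1 are all 1, so H_0 = Z.
  H_1: rank ker ∂_1 − rank ∂_2 = (30 − 9) − 20 = 1, and ∂_2 has invariant factor 2 > 1, so H_1 = Z ⊕ Z_2.
  H_2: rank ker ∂_2 − rank ∂_3 = (20 − 20) − 0 = 0, and there is no ∂_3, so H_2 = 0.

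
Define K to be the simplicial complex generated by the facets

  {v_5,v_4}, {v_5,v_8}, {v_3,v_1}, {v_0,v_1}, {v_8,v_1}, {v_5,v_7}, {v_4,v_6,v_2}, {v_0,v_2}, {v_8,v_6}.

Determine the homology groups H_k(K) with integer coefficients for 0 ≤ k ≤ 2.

H_0 ≅ Z,  H_1 ≅ Z^2,  H_2 = 0.

Order the vertices as v_0 < v_1 < v_2 < v_3 < v_4 < v_5 < v_6 < v_7 < v_8. Listing each simplex with vertices in this order, K has dimension 2 with simplices:

  0-simplices (9): [v_0], [v_1], [v_2], [v_3], [v_4], [v_5], [v_6], [v_7], [v_8]
  1-simplices (11): [v_0,v_1], [v_0,v_2], [v_1,v_3], [v_1,v_8], [v_2,v_4], [v_2,v_6], [v_4,v_5], [v_4,v_6], [v_5,v_7], [v_5,v_8], [v_6,v_8]
  2-simplices (1): [v_2,v_4,v_6]

so the chain groups are C_0 ≅ Z^9, C_1 ≅ Z^11, C_2 ≅ Z^1.

Boundary ∂_1: C_1 → C_0 sends each edge [p,q] (with p < q) to q − p. For instance
  ∂[v_1,v_8] = [v_8] − [v_1].
This gives a 9×11 integer matrix of rank 8; reducing to Smith normal form yields diagonal entries (1,1,1,1,1,1,1,1).

∂_2: C_2 → C_1 sends each 2-simplex [p,q,r] to [q,r] − [p,r] + [p,q]. For instance
  ∂[v_2,v_4,v_6] = [v_4,v_6] − [v_2,v_6] + [v_2,v_4].
As a 11×1 matrix over Z this has rank 1, with invariant factors (1).

Now H_k = ker ∂_k / im ∂_{k+1}, so:

  H_0: rank C_0 − rank ∂_1 = 9 − 8 = 1, and the invariant factors of ∂_1 are all 1, so H_0 ≅ Z.
  H_1: rank ker ∂_1 − rank ∂_2 = (11 − 8) − 1 = 2, and the invariant factors of ∂_2 are all 1, so H_1 ≅ Z^2.
  H_2: rank ker ∂_2 − rank ∂_3 = (1 − 1) − 0 = 0, and there is no ∂_3, so H_2 ≅ 0.

As a check, the Euler characteristic is 9 − 11 + 1 = -1, which agrees with 1 − 2 + 0 = -1.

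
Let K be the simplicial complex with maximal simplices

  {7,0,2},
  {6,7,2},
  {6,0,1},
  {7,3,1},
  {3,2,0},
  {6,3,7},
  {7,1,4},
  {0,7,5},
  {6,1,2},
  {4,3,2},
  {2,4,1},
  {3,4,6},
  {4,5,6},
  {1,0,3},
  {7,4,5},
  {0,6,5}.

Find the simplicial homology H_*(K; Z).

K has 8 vertices, 24 edges, 16 triangles.
rank ∂_0 = 0, rank ∂_1 = 7 ⇒ b_0 = 8 − 0 − 7 = 1; all invariant factors of ∂_1 are 1 so no torsion. So H_0 ≅ Z.
rank ∂_1 = 7, rank ∂_2 = 15 ⇒ b_1 = 24 − 7 − 15 = 2; all invariant factors of ∂_2 are 1 so no torsion. So H_1 ≅ Z^2.
rank ∂_2 = 15, rank ∂_3 = 0 ⇒ b_2 = 16 − 15 − 0 = 1. So H_2 ≅ Z.

H_0 = Z,  H_1 = Z^2,  H_2 = Z.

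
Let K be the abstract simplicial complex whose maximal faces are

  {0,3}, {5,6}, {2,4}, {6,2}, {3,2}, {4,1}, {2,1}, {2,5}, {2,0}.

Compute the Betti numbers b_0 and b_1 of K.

b_0 = 1, b_1 = 3.

We work with the vertex ordering 0 < 1 < 2 < 3 < 4 < 5 < 6. The simplices of K, each written with vertices in increasing order, are:

  0-simplices (7): [0], [1], [2], [3], [4], [5], [6]
  1-simplices (9): [0,2], [0,3], [1,2], [1,4], [2,3], [2,4], [2,5], [2,6], [5,6]

Hence C_0 ≅ Z^7, C_1 ≅ Z^9.

Boundary ∂_1: C_1 → C_0 is given by ∂[p,q] = [q] − [p].
This gives a 7×9 integer matrix of rank 6; reducing to Smith normal form yields diagonal entries (1,1,1,1,1,1).

Computing H_k = (kernel of ∂_k) / (image of ∂_{k+1}):

  H_0: rank C_0 − rank ∂_1 = 7 − 6 = 1, and the invariant factors of ∂_1 are all 1, so H_0 = Z.
  H_1: rank ker ∂_1 − rank ∂_2 = (9 − 6) − 0 = 3, and there is no ∂_2, so H_1 = Z^3.

As a check, the Euler characteristic is 7 − 9 = -2, which agrees with 1 − 3 = -2.

Hence the Betti numbers are b_0 = 1, b_1 = 3.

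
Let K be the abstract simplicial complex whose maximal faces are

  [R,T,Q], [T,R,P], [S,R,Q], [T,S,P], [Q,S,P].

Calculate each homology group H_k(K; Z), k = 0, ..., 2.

Take the total order P < Q < R < S < T on the vertex set. Then K (dimension 2) consists of the simplices:

  0-simplices (5): P, Q, R, S, T
  1-simplices (10): PQ, PR, PS, PT, QR, QS, QT, RS, RT, ST
  2-simplices (5): PQS, PRT, PST, QRS, QRT

so the chain groups are C_0 ≅ Z^5, C_1 ≅ Z^10, C_2 ≅ Z^5.

The boundary map ∂_1: C_1 → C_0 sends each edge [p,q] (with p < q) to q − p. For instance
  ∂PQ = Q − P.
The resulting 5×10 matrix has rank 4, and its Smith normal form has invariant factors (1,1,1,1).

The boundary map ∂_2: C_2 → C_1 acts by ∂[p,q,r] = [q,r] − [p,r] + [p,q]. For instance
  ∂QRS = RS − QS + QR,
  ∂PQS = QS − PS + PQ.
The resulting 10×5 matrix has rank 5, and its Smith normal form has invariant factors (1,1,1,1,1).

Computing H_k = (kernel of ∂_k) / (image of ∂_{k+1}):

  H_0: rank C_0 − rank ∂_1 = 5 − 4 = 1, and the invariant factors of ∂_1 are all 1, so H_0 ≅ Z.
  H_1: rank ker ∂_1 − rank ∂_2 = (10 − 4) − 5 = 1, and the invariant factors of ∂_2 are all 1, so H_1 ≅ Z.
  H_2: rank ker ∂_2 − rank ∂_3 = (5 − 5) − 0 = 0, and there is no ∂_3, so H_2 ≅ 0.

H_0 = Z,  H_1 = Z,  H_2 = 0.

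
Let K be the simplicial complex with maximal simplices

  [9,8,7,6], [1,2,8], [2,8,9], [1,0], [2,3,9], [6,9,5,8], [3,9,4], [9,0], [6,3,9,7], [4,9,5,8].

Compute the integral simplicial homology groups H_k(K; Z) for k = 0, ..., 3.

H_0 ≅ Z,  H_1 ≅ Z,  H_2 = 0,  H_3 = 0.

Take the total order 0 < 1 < 2 < 3 < 4 < 5 < 6 < 7 < 8 < 9 on the vertex set. Then K (dimension 3) consists of the simplices:

  0-simplices (10): [0], [1], [2], [3], [4], [5], [6], [7], [8], [9]
  1-simplices (23): [0,1], [0,9], [1,2], [1,8], [2,3], [2,8], [2,9], [3,4], [3,6], [3,7], [3,9], [4,5], [4,8], [4,9], [5,6], [5,8], [5,9], [6,7], [6,8], [6,9], [7,8], [7,9], [8,9]
  2-simplices (17): [1,2,8], [2,3,9], [2,8,9], [3,4,9], [3,6,7], [3,6,9], [3,7,9], [4,5,8], [4,5,9], [4,8,9], [5,6,8], [5,6,9], [5,8,9], [6,7,8], [6,7,9], [6,8,9], [7,8,9]
  3-simplices (4): [3,6,7,9], [4,5,8,9], [5,6,8,9], [6,7,8,9]

Hence C_0 ≅ Z^10, C_1 ≅ Z^23, C_2 ≅ Z^17, C_3 ≅ Z^4.

Boundary ∂_1: C_1 → C_0 maps an edge to its endpoints' difference, ∂[p,q] = q − p.
This gives a 10×23 integer matrix of rank 9; reducing to Smith normal form yields diagonal entries (1,1,1,1,1,1,1,1,1).

The boundary map ∂_2: C_2 → C_1 acts by ∂[p,q,r] = [q,r] − [p,r] + [p,q]. For instance
  ∂[3,4,9] = [4,9] − [3,9] + [3,4],
  ∂[5,6,9] = [6,9] − [5,9] + [5,6].
The 23×17 boundary matrix has rank 13 and Smith normal form diag(1,1,1,1,1,1,1,1,1,1,1,1,1).

Boundary ∂_3: C_3 → C_2 sends each 3-simplex σ to the alternating sum Σ_i (−1)^i (σ with its i-th vertex removed). For instance
  ∂[5,6,8,9] = [6,8,9] − [5,8,9] + [5,6,9] − [5,6,8],
  ∂[6,7,8,9] = [7,8,9] − [6,8,9] + [6,7,9] − [6,7,8].
As a 17×4 matrix over Z this has rank 4, with invariant factors (1,1,1,1).

Now H_k = ker ∂_k / im ∂_{k+1}, so:

  H_0: rank C_0 − rank ∂_1 = 10 − 9 = 1, and the invariant factors of ∂_1 are all 1, so H_0 = Z.
  H_1: rank ker ∂_1 − rank ∂_2 = (23 − 9) − 13 = 1, and the invariant factors of ∂_2 are all 1, so H_1 = Z.
  H_2: rank ker ∂_2 − rank ∂_3 = (17 − 13) − 4 = 0, and the invariant factors of ∂_3 are all 1, so H_2 = 0.
  H_3: rank ker ∂_3 − rank ∂_4 = (4 − 4) − 0 = 0, and there is no ∂_4, so H_3 = 0.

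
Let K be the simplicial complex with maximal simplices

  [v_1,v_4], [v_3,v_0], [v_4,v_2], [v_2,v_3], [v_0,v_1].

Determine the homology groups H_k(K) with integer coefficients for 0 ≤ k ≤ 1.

H_0 = Z,  H_1 = Z.

Take the total order v_0 < v_1 < v_2 < v_3 < v_4 on the vertex set. Then K (dimension 1) consists of the simplices:

  0-simplices (5): [v_0], [v_1], [v_2], [v_3], [v_4]
  1-simplices (5): [v_0,v_1], [v_0,v_3], [v_1,v_4], [v_2,v_3], [v_2,v_4]

so the chain groups are C_0 ≅ Z^5, C_1 ≅ Z^5.

Boundary ∂_1: C_1 → C_0 maps an edge to its endpoints' difference, ∂[p,q] = q − p. For instance
  ∂[v_2,v_4] = [v_4] − [v_2].
The resulting 5×5 matrix has rank 4, and its Smith normal form has invariant factors (1,1,1,1).

Reading off H_k = ker ∂_k / im ∂_{k+1}:

  H_0: rank C_0 − rank ∂_1 = 5 − 4 = 1, and the invariant factors of ∂_1 are all 1, so H_0 ≅ Z.
  H_1: rank ker ∂_1 − rank ∂_2 = (5 − 4) − 0 = 1, and there is no ∂_2, so H_1 ≅ Z.

As a check, the Euler characteristic is 5 − 5 = 0, which agrees with 1 − 1 = 0.
(K is a triangulation of the circle S^1.)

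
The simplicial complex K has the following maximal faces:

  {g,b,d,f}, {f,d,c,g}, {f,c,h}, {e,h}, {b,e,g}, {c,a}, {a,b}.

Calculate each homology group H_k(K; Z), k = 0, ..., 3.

Order the vertices as a < b < c < d < e < f < g < h. Listing each simplex with vertices in this order, K has dimension 3 with simplices:

  0-simplices (8): a, b, c, d, e, f, g, h
  1-simplices (16): ab, ac, bd, be, bf, bg, cd, cf, cg, ch, df, dg, eg, eh, fg, fh
  2-simplices (9): bdf, bdg, beg, bfg, cdf, cdg, cfg, cfh, dfg
  3-simplices (2): bdfg, cdfg

so the chain groups are C_0 ≅ Z^8, C_1 ≅ Z^16, C_2 ≅ Z^9, C_3 ≅ Z^2.

The boundary map ∂_1: C_1 → C_0 is given by ∂[p,q] = [q] − [p].
As a 8×16 matrix over Z this has rank 7, with invariant factors (1,1,1,1,1,1,1).

Boundary ∂_2: C_2 → C_1 sends each 2-simplex [p,q,r] to [q,r] − [p,r] + [p,q]. For instance
  ∂cfg = fg − cg + cf,
  ∂bdg = dg − bg + bd.
As a 16×9 matrix over Z this has rank 7, with invariant factors (1,1,1,1,1,1,1).

∂_3: C_3 → C_2 sends each 3-simplex σ to the alternating sum Σ_i (−1)^i (σ with its i-th vertex removed). For instance
  ∂cdfg = dfg − cfg + cdg − cdf,
  ∂bdfg = dfg − bfg + bdg − bdf.
This gives a 9×2 integer matrix of rank 2; reducing to Smith normal form yields diagonal entries (1,1).

Now H_k = ker ∂_k / im ∂_{k+1}, so:

  H_0: rank C_0 − rank ∂_1 = 8 − 7 = 1, and the invariant factors of ∂_1 are all 1, so H_0 ≅ Z.
  H_1: rank ker ∂_1 − rank ∂_2 = (16 − 7) − 7 = 2, and the invariant factors of ∂_2 are all 1, so H_1 ≅ Z^2.
  H_2: rank ker ∂_2 − rank ∂_3 = (9 − 7) − 2 = 0, and the invariant factors of ∂_3 are all 1, so H_2 ≅ 0.
  H_3: rank ker ∂_3 − rank ∂_4 = (2 − 2) − 0 = 0, and there is no ∂_4, so H_3 ≅ 0.

H_0 = Z,  H_1 = Z^2,  H_2 = 0,  H_3 = 0.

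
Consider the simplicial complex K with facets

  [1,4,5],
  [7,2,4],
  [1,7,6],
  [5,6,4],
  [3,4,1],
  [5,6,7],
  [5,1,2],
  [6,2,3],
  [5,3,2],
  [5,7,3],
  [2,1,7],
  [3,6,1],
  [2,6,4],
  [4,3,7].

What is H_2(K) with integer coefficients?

Order the vertices as 1 < 2 < 3 < 4 < 5 < 6 < 7. Listing each simplex with vertices in this order, K has dimension 2 with simplices:

  0-simplices (7): [1], [2], [3], [4], [5], [6], [7]
  1-simplices (21): [1,2], [1,3], [1,4], [1,5], [1,6], [1,7], [2,3], [2,4], [2,5], [2,6], [2,7], [3,4], [3,5], [3,6], [3,7], [4,5], [4,6], [4,7], [5,6], [5,7], [6,7]
  2-simplices (14): [1,2,5], [1,2,7], [1,3,4], [1,3,6], [1,4,5], [1,6,7], [2,3,5], [2,3,6], [2,4,6], [2,4,7], [3,4,7], [3,5,7], [4,5,6], [5,6,7]

giving chain groups C_0 ≅ Z^7, C_1 ≅ Z^21, C_2 ≅ Z^14.

Boundary ∂_1: C_1 → C_0 maps an edge to its endpoints' difference, ∂[p,q] = q − p. For instance
  ∂[3,6] = [6] − [3].
This gives a 7×21 integer matrix of rank 6; reducing to Smith normal form yields diagonal entries (1,1,1,1,1,1).

∂_2: C_2 → C_1 acts by ∂[p,q,r] = [q,r] − [p,r] + [p,q]. For instance
  ∂[2,3,5] = [3,5] − [2,5] + [2,3],
  ∂[2,4,7] = [4,7] − [2,7] + [2,4].
This gives a 21×14 integer matrix of rank 13; reducing to Smith normal form yields diagonal entries (1,1,1,1,1,1,1,1,1,1,1,1,1).

Now H_k = ker ∂_k / im ∂_{k+1}, so:

  H_2: rank ker ∂_2 − rank ∂_3 = (14 − 13) − 0 = 1, and there is no ∂_3, so H_2 ≅ Z.

(K is a triangulation of the torus T^2.)

H_2 = Z.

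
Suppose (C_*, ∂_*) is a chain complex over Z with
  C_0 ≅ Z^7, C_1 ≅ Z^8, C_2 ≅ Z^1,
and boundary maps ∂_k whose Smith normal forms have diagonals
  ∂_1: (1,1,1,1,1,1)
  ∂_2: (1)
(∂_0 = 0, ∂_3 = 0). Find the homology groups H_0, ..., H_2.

H_0: b_0 = 7 − 0 − 6 = 1; torsion from ∂_1 factors > 1: none. So H_0 = Z.
H_1: b_1 = 8 − 6 − 1 = 1; torsion from ∂_2 factors > 1: none. So H_1 = Z.
H_2: b_2 = 1 − 1 − 0 = 0; torsion from ∂_3 factors > 1: none. So H_2 = 0.

H_0 = Z,  H_1 = Z,  H_2 = 0.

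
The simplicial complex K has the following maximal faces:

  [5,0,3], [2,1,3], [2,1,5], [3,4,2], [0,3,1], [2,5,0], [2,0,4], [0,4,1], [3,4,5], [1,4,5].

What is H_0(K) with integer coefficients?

Order the vertices as 0 < 1 < 2 < 3 < 4 < 5. Listing each simplex with vertices in this order, K has dimension 2 with simplices:

  0-simplices (6): [0], [1], [2], [3], [4], [5]
  1-simplices (15): [0,1], [0,2], [0,3], [0,4], [0,5], [1,2], [1,3], [1,4], [1,5], [2,3], [2,4], [2,5], [3,4], [3,5], [4,5]
  2-simplices (10): [0,1,3], [0,1,4], [0,2,4], [0,2,5], [0,3,5], [1,2,3], [1,2,5], [1,4,5], [2,3,4], [3,4,5]

giving chain groups C_0 ≅ Z^6, C_1 ≅ Z^15, C_2 ≅ Z^10.

Boundary ∂_1: C_1 → C_0 is given by ∂[p,q] = [q] − [p]. For instance
  ∂[1,2] = [2] − [1].
This gives a 6×15 integer matrix of rank 5; reducing to Smith normal form yields diagonal entries (1,1,1,1,1).

Boundary ∂_2: C_2 → C_1 maps a triangle to the signed sum of its edges. For instance
  ∂[0,1,4] = [1,4] − [0,4] + [0,1],
  ∂[1,4,5] = [4,5] − [1,5] + [1,4].
The 15×10 boundary matrix has rank 10 and Smith normal form diag(1,1,1,1,1,1,1,1,1,2).

Reading off H_k = ker ∂_k / im ∂_{k+1}:

  H_0: rank C_0 − rank ∂_1 = 6 − 5 = 1, and the invariant factors of ∂_1 are all 1, so H_0 ≅ Z.

H_0 ≅ Z.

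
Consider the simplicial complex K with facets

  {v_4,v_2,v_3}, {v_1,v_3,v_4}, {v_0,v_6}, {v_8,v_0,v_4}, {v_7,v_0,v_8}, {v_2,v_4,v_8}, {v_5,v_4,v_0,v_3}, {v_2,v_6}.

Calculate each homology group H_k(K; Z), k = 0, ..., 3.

K has 9 vertices, 17 edges, 9 triangles, 1 3-simplex.
rank ∂_0 = 0, rank ∂_1 = 8 ⇒ b_0 = 9 − 0 − 8 = 1; all invariant factors of ∂_1 are 1 so no torsion. So H_0 = Z.
rank ∂_1 = 8, rank ∂_2 = 8 ⇒ b_1 = 17 − 8 − 8 = 1; all invariant factors of ∂_2 are 1 so no torsion. So H_1 = Z.
rank ∂_2 = 8, rank ∂_3 = 1 ⇒ b_2 = 9 − 8 − 1 = 0; all invariant factors of ∂_3 are 1 so no torsion. So H_2 = 0.
rank ∂_3 = 1, rank ∂_4 = 0 ⇒ b_3 = 1 − 1 − 0 = 0. So H_3 = 0.

H_0 = Z,  H_1 = Z,  H_2 = 0,  H_3 = 0.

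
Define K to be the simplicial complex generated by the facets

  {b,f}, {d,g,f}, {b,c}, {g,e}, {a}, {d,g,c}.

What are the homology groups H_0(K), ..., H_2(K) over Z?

H_0 = Z^2,  H_1 = Z,  H_2 = 0.

Take the total order a < b < c < d < e < f < g on the vertex set. Then K (dimension 2) consists of the simplices:

  0-simplices (7): a, b, c, d, e, f, g
  1-simplices (8): bc, bf, cd, cg, df, dg, eg, fg
  2-simplices (2): cdg, dfg

so the chain groups are C_0 ≅ Z^7, C_1 ≅ Z^8, C_2 ≅ Z^2.

Boundary ∂_1: C_1 → C_0 sends each edge [p,q] (with p < q) to q − p. For instance
  ∂df = f − d.
The 7×8 boundary matrix has rank 5 and Smith normal form diag(1,1,1,1,1).

Boundary ∂_2: C_2 → C_1 sends each 2-simplex [p,q,r] to [q,r] − [p,r] + [p,q]. For instance
  ∂dfg = fg − dg + df,
  ∂cdg = dg − cg + cd.
This gives a 8×2 integer matrix of rank 2; reducing to Smith normal form yields diagonal entries (1,1).

Reading off H_k = ker ∂_k / im ∂_{k+1}:

  H_0: rank C_0 − rank ∂_1 = 7 − 5 = 2, and the invariant factors of ∂_1 are all 1, so H_0 = Z^2.
  H_1: rank ker ∂_1 − rank ∂_2 = (8 − 5) − 2 = 1, and the invariant factors of ∂_2 are all 1, so H_1 = Z.
  H_2: rank ker ∂_2 − rank ∂_3 = (2 − 2) − 0 = 0, and there is no ∂_3, so H_2 = 0.

As a check, the Euler characteristic is 7 − 8 + 2 = 1, which agrees with 2 − 1 + 0 = 1.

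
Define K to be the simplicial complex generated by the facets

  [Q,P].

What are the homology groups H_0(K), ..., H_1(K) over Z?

Order the vertices as P < Q. Listing each simplex with vertices in this order, K has dimension 1 with simplices:

  0-simplices (2): P, Q
  1-simplices (1): PQ

Hence C_0 ≅ Z^2, C_1 ≅ Z^1.

∂_1: C_1 → C_0 maps an edge to its endpoints' difference, ∂[p,q] = q − p.
This gives a 2×1 integer matrix of rank 1; reducing to Smith normal form yields diagonal entries (1).

From H_k ≅ ker(∂_k) / im(∂_{k+1}) we obtain:

  H_0: rank C_0 − rank ∂_1 = 2 − 1 = 1, and the invariant factors of ∂_1 are all 1, so H_0 ≅ Z.
  H_1: rank ker ∂_1 − rank ∂_2 = (1 − 1) − 0 = 0, and there is no ∂_2, so H_1 ≅ 0.

As a check, the Euler characteristic is 2 − 1 = 1, which agrees with 1 − 0 = 1.

H_0 = Z,  H_1 = 0.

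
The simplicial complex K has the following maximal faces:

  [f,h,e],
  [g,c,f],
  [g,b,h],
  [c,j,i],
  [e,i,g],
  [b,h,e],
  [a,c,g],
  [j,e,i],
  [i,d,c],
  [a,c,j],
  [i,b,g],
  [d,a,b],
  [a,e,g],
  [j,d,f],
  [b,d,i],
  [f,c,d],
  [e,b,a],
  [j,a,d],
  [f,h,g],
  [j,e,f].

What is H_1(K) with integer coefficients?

H_1 ≅ Z × Z/2.

We work with the vertex ordering a < b < c < d < e < f < g < h < i < j. The simplices of K, each written with vertices in increasing order, are:

  0-simplices (10): a, b, c, d, e, f, g, h, i, j
  1-simplices (30): ab, ac, ad, ae, ag, aj, bd, be, bg, bh, bi, cd, cf, cg, ci, cj, df, di, dj, ef, eg, eh, ei, ej, fg, fh, fj, gh, gi, ij
  2-simplices (20): abd, abe, acg, acj, adj, aeg, bdi, beh, bgh, bgi, cdf, cdi, cfg, cij, dfj, efh, efj, egi, eij, fgh

giving chain groups C_0 ≅ Z^10, C_1 ≅ Z^30, C_2 ≅ Z^20.

∂_1: C_1 → C_0 sends each edge [p,q] (with p < q) to q − p. For instance
  ∂fh = h − f.
The resulting 10×30 matrix has rank 9, and its Smith normal form has invariant factors (1,1,1,1,1,1,1,1,1).

Boundary ∂_2: C_2 → C_1 acts by ∂[p,q,r] = [q,r] − [p,r] + [p,q]. For instance
  ∂fgh = gh − fh + fg,
  ∂bgh = gh − bh + bg.
This gives a 30×20 integer matrix of rank 20; reducing to Smith normal form yields diagonal entries (1,1,1,1,1,1,1,1,1,1,1,1,1,1,1,1,1,1,1,2).

Reading off H_k = ker ∂_k / im ∂_{k+1}:

  H_1: rank ker ∂_1 − rank ∂_2 = (30 − 9) − 20 = 1, and ∂_2 has invariant factor 2 > 1, so H_1 = Z × Z/2.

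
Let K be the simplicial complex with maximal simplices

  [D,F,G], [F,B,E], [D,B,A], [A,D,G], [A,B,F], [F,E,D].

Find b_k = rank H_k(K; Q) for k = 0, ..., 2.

Order the vertices as A < B < D < E < F < G. Listing each simplex with vertices in this order, K has dimension 2 with simplices:

  0-simplices (6): A, B, D, E, F, G
  1-simplices (12): AB, AD, AF, AG, BD, BE, BF, DE, DF, DG, EF, FG
  2-simplices (6): ABD, ABF, ADG, BEF, DEF, DFG

so the chain groups are C_0 ≅ Z^6, C_1 ≅ Z^12, C_2 ≅ Z^6.

The boundary map ∂_1: C_1 → C_0 sends each edge [p,q] (with p < q) to q − p.
The resulting 6×12 matrix has rank 5, and its Smith normal form has invariant factors (1,1,1,1,1).

∂_2: C_2 → C_1 sends each 2-simplex [p,q,r] to [q,r] − [p,r] + [p,q]. For instance
  ∂ABD = BD − AD + AB,
  ∂BEF = EF − BF + BE.
As a 12×6 matrix over Z this has rank 6, with invariant factors (1,1,1,1,1,1).

Reading off H_k = ker ∂_k / im ∂_{k+1}:

  H_0: rank C_0 − rank ∂_1 = 6 − 5 = 1, and the invariant factors of ∂_1 are all 1, so H_0 ≅ Z.
  H_1: rank ker ∂_1 − rank ∂_2 = (12 − 5) − 6 = 1, and the invariant factors of ∂_2 are all 1, so H_1 ≅ Z.
  H_2: rank ker ∂_2 − rank ∂_3 = (6 − 6) − 0 = 0, and there is no ∂_3, so H_2 ≅ 0.

As a check, the Euler characteristic is 6 − 12 + 6 = 0, which agrees with 1 − 1 + 0 = 0.

Hence the Betti numbers are b_0 = 1, b_1 = 1, b_2 = 0.

b_0 = 1, b_1 = 1, b_2 = 0.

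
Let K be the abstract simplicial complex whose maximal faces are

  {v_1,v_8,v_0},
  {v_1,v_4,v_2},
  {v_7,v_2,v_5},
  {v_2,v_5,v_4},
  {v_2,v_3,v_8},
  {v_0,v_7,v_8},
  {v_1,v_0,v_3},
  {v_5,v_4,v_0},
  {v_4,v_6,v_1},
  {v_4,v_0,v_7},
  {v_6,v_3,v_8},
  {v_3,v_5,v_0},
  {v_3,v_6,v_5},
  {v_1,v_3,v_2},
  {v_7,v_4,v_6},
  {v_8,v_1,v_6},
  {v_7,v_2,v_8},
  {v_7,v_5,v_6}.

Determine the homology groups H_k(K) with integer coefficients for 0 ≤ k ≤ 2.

H_0 = Z,  H_1 = Z ⊕ Z/2Z,  H_2 = 0.

Fix the vertex order v_0 < v_1 < v_2 < v_3 < v_4 < v_5 < v_6 < v_7 < v_8 and write every simplex with vertices in increasing order. Then dim K = 2 and the simplices of K are:

  0-simplices (9): [v_0], [v_1], [v_2], [v_3], [v_4], [v_5], [v_6], [v_7], [v_8]
  1-simplices (27): (27 of them)
  2-simplices (18): (18 of them)

giving chain groups C_0 ≅ Z^9, C_1 ≅ Z^27, C_2 ≅ Z^18.

∂_1: C_1 → C_0 is given by ∂[p,q] = [q] − [p]. For instance
  ∂[v_3,v_8] = [v_8] − [v_3].
The 9×27 boundary matrix has rank 8 and Smith normal form diag(1,1,1,1,1,1,1,1).

The boundary map ∂_2: C_2 → C_1 maps a triangle to the signed sum of its edges. For instance
  ∂[v_2,v_3,v_8] = [v_3,v_8] − [v_2,v_8] + [v_2,v_3],
  ∂[v_0,v_4,v_7] = [v_4,v_7] − [v_0,v_7] + [v_0,v_4].
The resulting 27×18 matrix has rank 18, and its Smith normal form has invariant factors (1,1,1,1,1,1,1,1,1,1,1,1,1,1,1,1,1,2).

Now H_k = ker ∂_k / im ∂_{k+1}, so:

  H_0: rank C_0 − rank ∂_1 = 9 − 8 = 1, and the invariant factors of ∂_1 are all 1, so H_0 ≅ Z.
  H_1: rank ker ∂_1 − rank ∂_2 = (27 − 8) − 18 = 1, and ∂_2 has invariant factor 2 > 1, so H_1 ≅ Z ⊕ Z/2Z.
  H_2: rank ker ∂_2 − rank ∂_3 = (18 − 18) − 0 = 0, and there is no ∂_3, so H_2 ≅ 0.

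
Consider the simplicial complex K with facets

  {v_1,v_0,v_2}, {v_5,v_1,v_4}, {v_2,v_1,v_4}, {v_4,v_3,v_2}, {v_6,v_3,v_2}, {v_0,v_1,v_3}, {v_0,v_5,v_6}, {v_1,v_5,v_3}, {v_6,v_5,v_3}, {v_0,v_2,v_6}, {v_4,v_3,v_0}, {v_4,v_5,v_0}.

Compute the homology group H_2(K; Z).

H_2 = 0.

Fix the vertex order v_0 < v_1 < v_2 < v_3 < v_4 < v_5 < v_6 and write every simplex with vertices in increasing order. Then dim K = 2 and the simplices of K are:

  0-simplices (7): [v_0], [v_1], [v_2], [v_3], [v_4], [v_5], [v_6]
  1-simplices (18): (18 of them)
  2-simplices (12): (12 of them)

so the chain groups are C_0 ≅ Z^7, C_1 ≅ Z^18, C_2 ≅ Z^12.

The boundary map ∂_1: C_1 → C_0 maps an edge to its endpoints' difference, ∂[p,q] = q − p.
The resulting 7×18 matrix has rank 6, and its Smith normal form has invariant factors (1,1,1,1,1,1).

The boundary map ∂_2: C_2 → C_1 maps a triangle to the signed sum of its edges. For instance
  ∂[v_1,v_3,v_5] = [v_3,v_5] − [v_1,v_5] + [v_1,v_3],
  ∂[v_1,v_4,v_5] = [v_4,v_5] − [v_1,v_5] + [v_1,v_4].
The resulting 18×12 matrix has rank 12, and its Smith normal form has invariant factors (1,1,1,1,1,1,1,1,1,1,1,2).

Reading off H_k = ker ∂_k / im ∂_{k+1}:

  H_2: rank ker ∂_2 − rank ∂_3 = (12 − 12) − 0 = 0, and there is no ∂_3, so H_2 = 0.

(K is a triangulation of the real projective plane RP^2.)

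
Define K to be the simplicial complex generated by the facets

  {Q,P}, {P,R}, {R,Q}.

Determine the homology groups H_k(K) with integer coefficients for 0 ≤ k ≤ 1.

Fix the vertex order P < Q < R and write every simplex with vertices in increasing order. Then dim K = 1 and the simplices of K are:

  0-simplices (3): P, Q, R
  1-simplices (3): PQ, PR, QR

giving chain groups C_0 ≅ Z^3, C_1 ≅ Z^3.

∂_1: C_1 → C_0 is given by ∂[p,q] = [q] − [p]. For instance
  ∂PR = R − P.
The resulting 3×3 matrix has rank 2, and its Smith normal form has invariant factors (1,1).

Computing H_k = (kernel of ∂_k) / (image of ∂_{k+1}):

  H_0: rank C_0 − rank ∂_1 = 3 − 2 = 1, and the invariant factors of ∂_1 are all 1, so H_0 ≅ Z.
  H_1: rank ker ∂_1 − rank ∂_2 = (3 − 2) − 0 = 1, and there is no ∂_2, so H_1 ≅ Z.

(K is a triangulation of the circle S^1.)

H_0 = Z,  H_1 = Z.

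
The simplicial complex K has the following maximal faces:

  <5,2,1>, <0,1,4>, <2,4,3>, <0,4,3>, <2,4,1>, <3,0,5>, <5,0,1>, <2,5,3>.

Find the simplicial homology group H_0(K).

H_0 = Z.

K has 6 vertices, 12 edges, 8 triangles.
rank ∂_0 = 0, rank ∂_1 = 5 ⇒ b_0 = 6 − 0 − 5 = 1; all invariant factors of ∂_1 are 1 so no torsion. So H_0 = Z.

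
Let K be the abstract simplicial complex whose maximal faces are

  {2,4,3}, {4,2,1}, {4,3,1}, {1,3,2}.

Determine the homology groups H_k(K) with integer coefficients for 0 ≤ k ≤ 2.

H_0 = Z,  H_1 = 0,  H_2 = Z.

K has 4 vertices, 6 edges, 4 triangles.
rank ∂_0 = 0, rank ∂_1 = 3 ⇒ b_0 = 4 − 0 − 3 = 1; all invariant factors of ∂_1 are 1 so no torsion. So H_0 = Z.
rank ∂_1 = 3, rank ∂_2 = 3 ⇒ b_1 = 6 − 3 − 3 = 0; all invariant factors of ∂_2 are 1 so no torsion. So H_1 = 0.
rank ∂_2 = 3, rank ∂_3 = 0 ⇒ b_2 = 4 − 3 − 0 = 1. So H_2 = Z.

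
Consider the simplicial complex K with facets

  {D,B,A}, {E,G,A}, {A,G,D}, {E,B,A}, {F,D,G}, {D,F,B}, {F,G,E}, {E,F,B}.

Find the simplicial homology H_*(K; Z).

H_0 = Z,  H_1 = 0,  H_2 = Z.

Take the total order A < B < D < E < F < G on the vertex set. Then K (dimension 2) consists of the simplices:

  0-simplices (6): A, B, D, E, F, G
  1-simplices (12): AB, AD, AE, AG, BD, BE, BF, DF, DG, EF, EG, FG
  2-simplices (8): ABD, ABE, ADG, AEG, BDF, BEF, DFG, EFG

giving chain groups C_0 ≅ Z^6, C_1 ≅ Z^12, C_2 ≅ Z^8.

∂_1: C_1 → C_0 is given by ∂[p,q] = [q] − [p].
The resulting 6×12 matrix has rank 5, and its Smith normal form has invariant factors (1,1,1,1,1).

The boundary map ∂_2: C_2 → C_1 sends each 2-simplex [p,q,r] to [q,r] − [p,r] + [p,q]. For instance
  ∂ABD = BD − AD + AB,
  ∂BEF = EF − BF + BE.
As a 12×8 matrix over Z this has rank 7, with invariant factors (1,1,1,1,1,1,1).

Computing H_k = (kernel of ∂_k) / (image of ∂_{k+1}):

  H_0: rank C_0 − rank ∂_1 = 6 − 5 = 1, and the invariant factors of ∂_1 are all 1, so H_0 ≅ Z.
  H_1: rank ker ∂_1 − rank ∂_2 = (12 − 5) − 7 = 0, and the invariant factors of ∂_2 are all 1, so H_1 ≅ 0.
  H_2: rank ker ∂_2 − rank ∂_3 = (8 − 7) − 0 = 1, and there is no ∂_3, so H_2 ≅ Z.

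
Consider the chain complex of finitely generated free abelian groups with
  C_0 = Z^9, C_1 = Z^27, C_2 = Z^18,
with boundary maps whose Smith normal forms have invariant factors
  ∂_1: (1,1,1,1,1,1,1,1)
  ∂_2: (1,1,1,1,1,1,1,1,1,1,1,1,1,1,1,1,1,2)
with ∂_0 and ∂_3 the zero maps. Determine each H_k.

H_0: b_0 = 9 − 0 − 8 = 1; torsion from ∂_1 factors > 1: none. So H_0 ≅ Z.
H_1: b_1 = 27 − 8 − 18 = 1; torsion from ∂_2 factors > 1: [2]. So H_1 ≅ Z ⊕ Z/2Z.
H_2: b_2 = 18 − 18 − 0 = 0; torsion from ∂_3 factors > 1: none. So H_2 ≅ 0.

H_0 ≅ Z,  H_1 ≅ Z ⊕ Z/2Z,  H_2 = 0.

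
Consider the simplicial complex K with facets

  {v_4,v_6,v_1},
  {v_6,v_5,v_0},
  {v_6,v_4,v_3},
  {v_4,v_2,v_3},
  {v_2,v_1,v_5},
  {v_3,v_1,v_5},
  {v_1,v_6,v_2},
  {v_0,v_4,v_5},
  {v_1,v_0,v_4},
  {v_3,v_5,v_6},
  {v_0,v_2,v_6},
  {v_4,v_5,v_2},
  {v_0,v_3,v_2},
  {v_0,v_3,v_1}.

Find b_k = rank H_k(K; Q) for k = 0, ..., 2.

b_0 = 1, b_1 = 2, b_2 = 1.

Fix the vertex order v_0 < v_1 < v_2 < v_3 < v_4 < v_5 < v_6 and write every simplex with vertices in increasing order. Then dim K = 2 and the simplices of K are:

  0-simplices (7): [v_0], [v_1], [v_2], [v_3], [v_4], [v_5], [v_6]
  1-simplices (21): (21 of them)
  2-simplices (14): (14 of them)

so the chain groups are C_0 ≅ Z^7, C_1 ≅ Z^21, C_2 ≅ Z^14.

∂_1: C_1 → C_0 maps an edge to its endpoints' difference, ∂[p,q] = q − p.
The resulting 7×21 matrix has rank 6, and its Smith normal form has invariant factors (1,1,1,1,1,1).

The boundary map ∂_2: C_2 → C_1 sends each 2-simplex [p,q,r] to [q,r] − [p,r] + [p,q]. For instance
  ∂[v_1,v_2,v_6] = [v_2,v_6] − [v_1,v_6] + [v_1,v_2],
  ∂[v_1,v_3,v_5] = [v_3,v_5] − [v_1,v_5] + [v_1,v_3].
As a 21×14 matrix over Z this has rank 13, with invariant factors (1,1,1,1,1,1,1,1,1,1,1,1,1).

From H_k ≅ ker(∂_k) / im(∂_{k+1}) we obtain:

  H_0: rank C_0 − rank ∂_1 = 7 − 6 = 1, and the invariant factors of ∂_1 are all 1, so H_0 = Z.
  H_1: rank ker ∂_1 − rank ∂_2 = (21 − 6) − 13 = 2, and the invariant factors of ∂_2 are all 1, so H_1 = Z^2.
  H_2: rank ker ∂_2 − rank ∂_3 = (14 − 13) − 0 = 1, and there is no ∂_3, so H_2 = Z.

(K is a triangulation of the torus T^2.)

Hence the Betti numbers are b_0 = 1, b_1 = 2, b_2 = 1.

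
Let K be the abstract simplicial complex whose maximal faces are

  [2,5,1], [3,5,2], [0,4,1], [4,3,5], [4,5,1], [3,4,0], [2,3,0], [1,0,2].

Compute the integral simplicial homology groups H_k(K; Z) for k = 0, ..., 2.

Take the total order 0 < 1 < 2 < 3 < 4 < 5 on the vertex set. Then K (dimension 2) consists of the simplices:

  0-simplices (6): [0], [1], [2], [3], [4], [5]
  1-simplices (12): [0,1], [0,2], [0,3], [0,4], [1,2], [1,4], [1,5], [2,3], [2,5], [3,4], [3,5], [4,5]
  2-simplices (8): [0,1,2], [0,1,4], [0,2,3], [0,3,4], [1,2,5], [1,4,5], [2,3,5], [3,4,5]

giving chain groups C_0 ≅ Z^6, C_1 ≅ Z^12, C_2 ≅ Z^8.

The boundary map ∂_1: C_1 → C_0 sends each edge [p,q] (with p < q) to q − p.
As a 6×12 matrix over Z this has rank 5, with invariant factors (1,1,1,1,1).

Boundary ∂_2: C_2 → C_1 acts by ∂[p,q,r] = [q,r] − [p,r] + [p,q]. For instance
  ∂[0,1,2] = [1,2] − [0,2] + [0,1],
  ∂[1,4,5] = [4,5] − [1,5] + [1,4].
The 12×8 boundary matrix has rank 7 and Smith normal form diag(1,1,1,1,1,1,1).

Reading off H_k = ker ∂_k / im ∂_{k+1}:

  H_0: rank C_0 − rank ∂_1 = 6 − 5 = 1, and the invariant factors of ∂_1 are all 1, so H_0 = Z.
  H_1: rank ker ∂_1 − rank ∂_2 = (12 − 5) − 7 = 0, and the invariant factors of ∂_2 are all 1, so H_1 = 0.
  H_2: rank ker ∂_2 − rank ∂_3 = (8 − 7) − 0 = 1, and there is no ∂_3, so H_2 = Z.

H_0 ≅ Z,  H_1 = 0,  H_2 ≅ Z.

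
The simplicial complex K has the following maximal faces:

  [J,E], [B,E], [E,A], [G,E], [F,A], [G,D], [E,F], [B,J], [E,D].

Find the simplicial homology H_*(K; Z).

H_0 = Z,  H_1 = Z^3.

We work with the vertex ordering A < B < D < E < F < G < J. The simplices of K, each written with vertices in increasing order, are:

  0-simplices (7): A, B, D, E, F, G, J
  1-simplices (9): AE, AF, BE, BJ, DE, DG, EF, EG, EJ

giving chain groups C_0 ≅ Z^7, C_1 ≅ Z^9.

The boundary map ∂_1: C_1 → C_0 maps an edge to its endpoints' difference, ∂[p,q] = q − p. For instance
  ∂DG = G − D.
The 7×9 boundary matrix has rank 6 and Smith normal form diag(1,1,1,1,1,1).

Now H_k = ker ∂_k / im ∂_{k+1}, so:

  H_0: rank C_0 − rank ∂_1 = 7 − 6 = 1, and the invariant factors of ∂_1 are all 1, so H_0 ≅ Z.
  H_1: rank ker ∂_1 − rank ∂_2 = (9 − 6) − 0 = 3, and there is no ∂_2, so H_1 ≅ Z^3.

As a check, the Euler characteristic is 7 − 9 = -2, which agrees with 1 − 3 = -2.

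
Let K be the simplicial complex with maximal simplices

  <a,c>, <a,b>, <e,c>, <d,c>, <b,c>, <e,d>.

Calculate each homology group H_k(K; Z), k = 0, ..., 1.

H_0 ≅ Z,  H_1 ≅ Z^2.

Fix the vertex order a < b < c < d < e and write every simplex with vertices in increasing order. Then dim K = 1 and the simplices of K are:

  0-simplices (5): a, b, c, d, e
  1-simplices (6): ab, ac, bc, cd, ce, de

Hence C_0 ≅ Z^5, C_1 ≅ Z^6.

∂_1: C_1 → C_0 maps an edge to its endpoints' difference, ∂[p,q] = q − p.
The resulting 5×6 matrix has rank 4, and its Smith normal form has invariant factors (1,1,1,1).

Computing H_k = (kernel of ∂_k) / (image of ∂_{k+1}):

  H_0: rank C_0 − rank ∂_1 = 5 − 4 = 1, and the invariant factors of ∂_1 are all 1, so H_0 ≅ Z.
  H_1: rank ker ∂_1 − rank ∂_2 = (6 − 4) − 0 = 2, and there is no ∂_2, so H_1 ≅ Z^2.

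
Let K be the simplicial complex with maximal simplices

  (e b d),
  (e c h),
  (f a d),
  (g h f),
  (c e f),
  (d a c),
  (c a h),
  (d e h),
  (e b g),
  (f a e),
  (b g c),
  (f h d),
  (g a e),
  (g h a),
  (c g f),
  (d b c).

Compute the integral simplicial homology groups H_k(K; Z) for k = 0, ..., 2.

H_0 = Z,  H_1 = Z^2,  H_2 = Z.

Fix the vertex order a < b < c < d < e < f < g < h and write every simplex with vertices in increasing order. Then dim K = 2 and the simplices of K are:

  0-simplices (8): a, b, c, d, e, f, g, h
  1-simplices (24): ac, ad, ae, af, ag, ah, bc, bd, be, bg, cd, ce, cf, cg, ch, de, df, dh, ef, eg, eh, fg, fh, gh
  2-simplices (16): acd, ach, adf, aef, aeg, agh, bcd, bcg, bde, beg, cef, ceh, cfg, deh, dfh, fgh

Hence C_0 ≅ Z^8, C_1 ≅ Z^24, C_2 ≅ Z^16.

Boundary ∂_1: C_1 → C_0 is given by ∂[p,q] = [q] − [p].
As a 8×24 matrix over Z this has rank 7, with invariant factors (1,1,1,1,1,1,1).

Boundary ∂_2: C_2 → C_1 acts by ∂[p,q,r] = [q,r] − [p,r] + [p,q]. For instance
  ∂bcg = cg − bg + bc,
  ∂beg = eg − bg + be.
The resulting 24×16 matrix has rank 15, and its Smith normal form has invariant factors (1,1,1,1,1,1,1,1,1,1,1,1,1,1,1).

From H_k ≅ ker(∂_k) / im(∂_{k+1}) we obtain:

  H_0: rank C_0 − rank ∂_1 = 8 − 7 = 1, and the invariant factors of ∂_1 are all 1, so H_0 ≅ Z.
  H_1: rank ker ∂_1 − rank ∂_2 = (24 − 7) − 15 = 2, and the invariant factors of ∂_2 are all 1, so H_1 ≅ Z^2.
  H_2: rank ker ∂_2 − rank ∂_3 = (16 − 15) − 0 = 1, and there is no ∂_3, so H_2 ≅ Z.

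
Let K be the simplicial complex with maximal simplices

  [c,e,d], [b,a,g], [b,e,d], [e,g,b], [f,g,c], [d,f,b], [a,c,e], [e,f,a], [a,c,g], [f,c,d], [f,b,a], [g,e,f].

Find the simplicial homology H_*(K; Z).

H_0 ≅ Z,  H_1 ≅ Z/2,  H_2 = 0.

We work with the vertex ordering a < b < c < d < e < f < g. The simplices of K, each written with vertices in increasing order, are:

  0-simplices (7): a, b, c, d, e, f, g
  1-simplices (18): ab, ac, ae, af, ag, bd, be, bf, bg, cd, ce, cf, cg, de, df, ef, eg, fg
  2-simplices (12): abf, abg, ace, acg, aef, bde, bdf, beg, cde, cdf, cfg, efg

Hence C_0 ≅ Z^7, C_1 ≅ Z^18, C_2 ≅ Z^12.

Boundary ∂_1: C_1 → C_0 sends each edge [p,q] (with p < q) to q − p. For instance
  ∂ac = c − a.
As a 7×18 matrix over Z this has rank 6, with invariant factors (1,1,1,1,1,1).

∂_2: C_2 → C_1 acts by ∂[p,q,r] = [q,r] − [p,r] + [p,q]. For instance
  ∂bdf = df − bf + bd,
  ∂cde = de − ce + cd.
This gives a 18×12 integer matrix of rank 12; reducing to Smith normal form yields diagonal entries (1,1,1,1,1,1,1,1,1,1,1,2).

Computing H_k = (kernel of ∂_k) / (image of ∂_{k+1}):

  H_0: rank C_0 − rank ∂_1 = 7 − 6 = 1, and the invariant factors of ∂_1 are all 1, so H_0 = Z.
  H_1: rank ker ∂_1 − rank ∂_2 = (18 − 6) − 12 = 0, and ∂_2 has invariant factor 2 > 1, so H_1 = Z/2.
  H_2: rank ker ∂_2 − rank ∂_3 = (12 − 12) − 0 = 0, and there is no ∂_3, so H_2 = 0.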